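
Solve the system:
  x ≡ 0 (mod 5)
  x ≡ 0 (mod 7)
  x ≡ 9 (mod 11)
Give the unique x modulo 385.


Moduli 5, 7, 11 are pairwise coprime; by CRT there is a unique solution modulo M = 5 · 7 · 11 = 385.
Solve pairwise, accumulating the modulus:
  Start with x ≡ 0 (mod 5).
  Combine with x ≡ 0 (mod 7): since gcd(5, 7) = 1, we get a unique residue mod 35.
    Write x = 0 + 5·t and substitute into x ≡ 0 (mod 7): 5·t ≡ 0 − 0 = 0 (mod 7).
    The inverse of 5 mod 7 is 3 (since 5·3 = 15 = 2·7 + 1), so t ≡ 3·0 = 0 ≡ 0 (mod 7).
    Then x = 0 + 5·0 = 0, valid modulo lcm(5, 7) = 35: x ≡ 0 (mod 35).
  Combine with x ≡ 9 (mod 11): since gcd(35, 11) = 1, we get a unique residue mod 385.
    Write x = 0 + 35·t and substitute into x ≡ 9 (mod 11): 35·t ≡ 9 − 0 = 9 (mod 11).
    Reduce coefficients mod 11: 2·t ≡ 9 (mod 11).
    The inverse of 2 mod 11 is 6 (since 2·6 = 12 = 1·11 + 1), so t ≡ 6·9 = 54 ≡ 10 (mod 11).
    Then x = 0 + 35·10 = 350, valid modulo lcm(35, 11) = 385: x ≡ 350 (mod 385).
Verify: 350 mod 5 = 0 ✓, 350 mod 7 = 0 ✓, 350 mod 11 = 9 ✓.

x ≡ 350 (mod 385).


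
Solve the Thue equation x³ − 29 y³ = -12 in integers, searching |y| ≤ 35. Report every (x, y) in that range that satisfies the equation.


The equation is x³ - 29y³ = -12. For fixed y, x³ = 29·y³ − 12, so a solution requires the RHS to be a perfect cube.
Strategy: iterate y from -35 to 35, compute RHS = 29·y³ − 12, and check whether it is a (positive or negative) perfect cube.
Check small values of y:
  y = 0: RHS = -12 is not a perfect cube.
  y = 1: RHS = 17 is not a perfect cube.
  y = -1: RHS = -41 is not a perfect cube.
  y = 2: RHS = 220 is not a perfect cube.
  y = -2: RHS = -244 is not a perfect cube.
  y = 3: RHS = 771 is not a perfect cube.
  y = -3: RHS = -795 is not a perfect cube.
Continuing the search up to |y| = 35 finds no solutions either.
No (x, y) in the scanned range satisfies the equation.

No integer solutions with |y| ≤ 35.


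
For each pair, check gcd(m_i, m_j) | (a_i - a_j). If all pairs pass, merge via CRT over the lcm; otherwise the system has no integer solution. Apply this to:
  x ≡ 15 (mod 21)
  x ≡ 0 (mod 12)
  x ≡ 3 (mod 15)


Moduli 21, 12, 15 are not pairwise coprime, so CRT works modulo lcm(m_i) when all pairwise compatibility conditions hold.
Pairwise compatibility: gcd(m_i, m_j) must divide a_i - a_j for every pair.
Merge one congruence at a time:
  Start: x ≡ 15 (mod 21).
  Combine with x ≡ 0 (mod 12): gcd(21, 12) = 3; 0 - 15 = -15, which IS divisible by 3, so compatible.
    Write x = 15 + 21·t and substitute into x ≡ 0 (mod 12): 21·t ≡ 0 − 15 = -15 (mod 12).
    Divide the congruence (and modulus) by g = 3: 7·t ≡ -5 (mod 4).
    Reduce coefficients mod 4: 3·t ≡ 3 (mod 4).
    The inverse of 3 mod 4 is 3 (since 3·3 = 9 = 2·4 + 1), so t ≡ 3·3 = 9 ≡ 1 (mod 4).
    Then x = 15 + 21·1 = 36, valid modulo lcm(21, 12) = 84: x ≡ 36 (mod 84).
  Combine with x ≡ 3 (mod 15): gcd(84, 15) = 3; 3 - 36 = -33, which IS divisible by 3, so compatible.
    Write x = 36 + 84·t and substitute into x ≡ 3 (mod 15): 84·t ≡ 3 − 36 = -33 (mod 15).
    Divide the congruence (and modulus) by g = 3: 28·t ≡ -11 (mod 5).
    Reduce coefficients mod 5: 3·t ≡ 4 (mod 5).
    The inverse of 3 mod 5 is 2 (since 3·2 = 6 = 1·5 + 1), so t ≡ 2·4 = 8 ≡ 3 (mod 5).
    Then x = 36 + 84·3 = 288, valid modulo lcm(84, 15) = 420: x ≡ 288 (mod 420).
Verify: 288 mod 21 = 15, 288 mod 12 = 0, 288 mod 15 = 3.

x ≡ 288 (mod 420).


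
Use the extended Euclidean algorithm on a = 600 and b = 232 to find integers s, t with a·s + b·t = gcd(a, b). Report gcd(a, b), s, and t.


Euclidean algorithm on (600, 232) — divide until remainder is 0:
  600 = 2 · 232 + 136
  232 = 1 · 136 + 96
  136 = 1 · 96 + 40
  96 = 2 · 40 + 16
  40 = 2 · 16 + 8
  16 = 2 · 8 + 0
gcd(600, 232) = 8.
Track Bezout coefficients alongside the remainders: start with r₀ = 600 = a·1 + b·0 (s = 1, t = 0) and r₁ = 232 = a·0 + b·1 (s = 0, t = 1); each new remainder r_{k+1} = r_{k-1} − q_k·r_k inherits s_{k+1} = s_{k-1} − q_k·s_k, t_{k+1} = t_{k-1} − q_k·t_k, so r_k = a·s_k + b·t_k at every step:
  q = 2: r = 136, s = 1 − 2·0 = 1, t = 0 − 2·1 = -2  (check: 600·1 + 232·(-2) = 136)
  q = 1: r = 96, s = 0 − 1·1 = -1, t = 1 − 1·(-2) = 3  (check: 600·(-1) + 232·3 = 96)
  q = 1: r = 40, s = 1 − 1·(-1) = 2, t = -2 − 1·3 = -5  (check: 600·2 + 232·(-5) = 40)
  q = 2: r = 16, s = -1 − 2·2 = -5, t = 3 − 2·(-5) = 13  (check: 600·(-5) + 232·13 = 16)
  q = 2: r = 8, s = 2 − 2·(-5) = 12, t = -5 − 2·13 = -31  (check: 600·12 + 232·(-31) = 8)
The row with r = 8 (the gcd) gives the Bezout coefficients s = 12, t = -31.
Result: 600 · (12) + 232 · (-31) = 8.

gcd(600, 232) = 8; s = 12, t = -31 (check: 600·12 + 232·(-31) = 8).


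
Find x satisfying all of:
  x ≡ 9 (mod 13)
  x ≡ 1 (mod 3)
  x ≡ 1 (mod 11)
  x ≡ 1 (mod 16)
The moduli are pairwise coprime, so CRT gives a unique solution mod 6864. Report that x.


Product of moduli M = 13 · 3 · 11 · 16 = 6864.
Merge one congruence at a time:
  Start: x ≡ 9 (mod 13).
  Combine with x ≡ 1 (mod 3); new modulus lcm = 39.
    Write x = 9 + 13·t and substitute into x ≡ 1 (mod 3): 13·t ≡ 1 − 9 = -8 (mod 3).
    Reduce coefficients mod 3: 1·t ≡ 1 (mod 3).
    So t ≡ 1 (mod 3).
    Then x = 9 + 13·1 = 22, valid modulo lcm(13, 3) = 39: x ≡ 22 (mod 39).
  Combine with x ≡ 1 (mod 11); new modulus lcm = 429.
    Write x = 22 + 39·t and substitute into x ≡ 1 (mod 11): 39·t ≡ 1 − 22 = -21 (mod 11).
    Reduce coefficients mod 11: 6·t ≡ 1 (mod 11).
    The inverse of 6 mod 11 is 2 (since 6·2 = 12 = 1·11 + 1), so t ≡ 2·1 = 2 ≡ 2 (mod 11).
    Then x = 22 + 39·2 = 100, valid modulo lcm(39, 11) = 429: x ≡ 100 (mod 429).
  Combine with x ≡ 1 (mod 16); new modulus lcm = 6864.
    Write x = 100 + 429·t and substitute into x ≡ 1 (mod 16): 429·t ≡ 1 − 100 = -99 (mod 16).
    Reduce coefficients mod 16: 13·t ≡ 13 (mod 16).
    The inverse of 13 mod 16 is 5 (since 13·5 = 65 = 4·16 + 1), so t ≡ 5·13 = 65 ≡ 1 (mod 16).
    Then x = 100 + 429·1 = 529, valid modulo lcm(429, 16) = 6864: x ≡ 529 (mod 6864).
Verify against each original: 529 mod 13 = 9, 529 mod 3 = 1, 529 mod 11 = 1, 529 mod 16 = 1.

x ≡ 529 (mod 6864).


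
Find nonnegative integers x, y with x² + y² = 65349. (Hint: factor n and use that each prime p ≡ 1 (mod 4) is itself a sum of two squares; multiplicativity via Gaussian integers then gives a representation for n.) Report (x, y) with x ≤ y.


Step 1: Factor n = 65349 = 3^2 · 53 · 137.
Step 2: Check the mod-4 condition on each prime factor: 3 ≡ 3 (mod 4), exponent 2 (must be even); 53 ≡ 1 (mod 4), exponent 1; 137 ≡ 1 (mod 4), exponent 1.
All primes ≡ 3 (mod 4) appear to even exponent (or don't appear), so by the two-squares theorem n IS expressible as a sum of two squares.
Step 3: Build a representation. Group n = k² · m with k = 3 and m = 53 · 137 = 7261 (a product of primes ≡ 1 (mod 4)); a representation of m scales to one of n via (k·x)² + (k·y)² = k²(x² + y²). Each prime p ≡ 1 (mod 4) is itself a sum of two squares; find a² by testing p − a² for a perfect square:
  53: 53 − 1² = 52, 53 − 2² = 49 = 7² ⇒ 53 = 2² + 7².
  137: 137 − 1² = 136, 137 − 2² = 133, 137 − 3² = 128, 137 − 4² = 121 = 11² ⇒ 137 = 4² + 11².
  Combine using the Brahmagupta–Fibonacci identity (a² + b²)(c² + d²) = (ac − bd)² + (ad + bc)² = (ac + bd)² + (ad − bc)²:
  53 · 137 = 7261: from (2² + 7²)(4² + 11²), take (2·4 − 7·11, 2·11 + 7·4) = (8 − 77, 22 + 28) = (-69, 50); dropping signs (only squares matter) gives (69, 50); check 69² + 50² = 4761 + 2500 = 7261 ✓.
  Scale by k = 3: (3·69, 3·50) = (207, 150).
Step 4: Order so x ≤ y and verify: 150² + 207² = 22500 + 42849 = 65349 = n. ✓

n = 65349 = 150² + 207² (one valid representation with x ≤ y).


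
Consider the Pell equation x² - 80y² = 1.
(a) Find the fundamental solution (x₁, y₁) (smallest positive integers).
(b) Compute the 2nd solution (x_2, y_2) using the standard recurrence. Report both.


Step 1: Find the fundamental solution (x₁, y₁) of x² - 80y² = 1.
  Expand √80 as a continued fraction. a₀ = ⌊√80⌋ = 8; iterate m_{k+1} = d_k·a_k − m_k, d_{k+1} = (80 − m_{k+1}²)/d_k, a_{k+1} = ⌊(a₀ + m_{k+1})/d_{k+1}⌋ (starting m₀ = 0, d₀ = 1), with convergents p_k = a_k·p_{k-1} + p_{k-2}, q_k = a_k·q_{k-1} + q_{k-2} (p₋₁ = 1, q₋₁ = 0):
  k = 0: a₀ = 8; p₀/q₀ = 8/1; p₀² − 80·q₀² = 64 − 80 = -16.
  k = 1: m = 8, d = 16, a = ⌊(8 + 8)/16⌋ = 1; p/q = (1·8 + 1)/(1·1 + 0) = 9/1; p² − 80·q² = 81 − 80 = 1.
  The first convergent with p² − 80·q² = 1 gives the fundamental solution (x₁, y₁) = (9, 1).
Step 2: Apply the recurrence (x_{n+1}, y_{n+1}) = (x₁x_n + 80y₁y_n, x₁y_n + y₁x_n) repeatedly.
  From (x_1, y_1) = (9, 1): x_2 = 9·9 + 80·1·1 = 161; y_2 = 9·1 + 1·9 = 18.
Step 3: Verify x_2² - 80·y_2² = 25921 - 25920 = 1 (should be 1). ✓

(x_1, y_1) = (9, 1); (x_2, y_2) = (161, 18).


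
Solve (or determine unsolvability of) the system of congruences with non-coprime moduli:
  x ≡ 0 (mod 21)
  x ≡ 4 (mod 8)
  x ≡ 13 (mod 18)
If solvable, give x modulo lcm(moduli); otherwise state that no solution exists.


Moduli 21, 8, 18 are not pairwise coprime, so CRT works modulo lcm(m_i) when all pairwise compatibility conditions hold.
Pairwise compatibility: gcd(m_i, m_j) must divide a_i - a_j for every pair.
Merge one congruence at a time:
  Start: x ≡ 0 (mod 21).
  Combine with x ≡ 4 (mod 8): gcd(21, 8) = 1; 4 - 0 = 4, which IS divisible by 1, so compatible.
    Write x = 0 + 21·t and substitute into x ≡ 4 (mod 8): 21·t ≡ 4 − 0 = 4 (mod 8).
    Reduce coefficients mod 8: 5·t ≡ 4 (mod 8).
    The inverse of 5 mod 8 is 5 (since 5·5 = 25 = 3·8 + 1), so t ≡ 5·4 = 20 ≡ 4 (mod 8).
    Then x = 0 + 21·4 = 84, valid modulo lcm(21, 8) = 168: x ≡ 84 (mod 168).
  Combine with x ≡ 13 (mod 18): gcd(168, 18) = 6, and 13 - 84 = -71 is NOT divisible by 6.
    ⇒ system is inconsistent (no integer solution).

No solution (the system is inconsistent).


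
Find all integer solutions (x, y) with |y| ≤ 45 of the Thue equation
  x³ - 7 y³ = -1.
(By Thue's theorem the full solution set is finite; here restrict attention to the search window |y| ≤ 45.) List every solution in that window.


The equation is x³ - 7y³ = -1. For fixed y, x³ = 7·y³ − 1, so a solution requires the RHS to be a perfect cube.
Strategy: iterate y from -45 to 45, compute RHS = 7·y³ − 1, and check whether it is a (positive or negative) perfect cube.
Check small values of y:
  y = 0: RHS = -1 = (-1)³ ⇒ x = -1 works.
  y = 1: RHS = 6 is not a perfect cube.
  y = -1: RHS = -8 = (-2)³ ⇒ x = -2 works.
  y = 2: RHS = 55 is not a perfect cube.
  y = -2: RHS = -57 is not a perfect cube.
  y = 3: RHS = 188 is not a perfect cube.
  y = -3: RHS = -190 is not a perfect cube.
Continuing the search up to |y| = 45 finds no further solutions beyond those listed.
Collected solutions: (-1, 0), (-2, -1).

Solutions (with |y| ≤ 45): (-1, 0), (-2, -1).


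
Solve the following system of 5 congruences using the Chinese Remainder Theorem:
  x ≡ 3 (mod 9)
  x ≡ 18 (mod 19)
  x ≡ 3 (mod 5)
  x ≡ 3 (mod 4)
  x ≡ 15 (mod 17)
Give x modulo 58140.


Product of moduli M = 9 · 19 · 5 · 4 · 17 = 58140.
Merge one congruence at a time:
  Start: x ≡ 3 (mod 9).
  Combine with x ≡ 18 (mod 19); new modulus lcm = 171.
    Write x = 3 + 9·t and substitute into x ≡ 18 (mod 19): 9·t ≡ 18 − 3 = 15 (mod 19).
    The inverse of 9 mod 19 is 17 (since 9·17 = 153 = 8·19 + 1), so t ≡ 17·15 = 255 ≡ 8 (mod 19).
    Then x = 3 + 9·8 = 75, valid modulo lcm(9, 19) = 171: x ≡ 75 (mod 171).
  Combine with x ≡ 3 (mod 5); new modulus lcm = 855.
    Write x = 75 + 171·t and substitute into x ≡ 3 (mod 5): 171·t ≡ 3 − 75 = -72 (mod 5).
    Reduce coefficients mod 5: 1·t ≡ 3 (mod 5).
    So t ≡ 3 (mod 5).
    Then x = 75 + 171·3 = 588, valid modulo lcm(171, 5) = 855: x ≡ 588 (mod 855).
  Combine with x ≡ 3 (mod 4); new modulus lcm = 3420.
    Write x = 588 + 855·t and substitute into x ≡ 3 (mod 4): 855·t ≡ 3 − 588 = -585 (mod 4).
    Reduce coefficients mod 4: 3·t ≡ 3 (mod 4).
    The inverse of 3 mod 4 is 3 (since 3·3 = 9 = 2·4 + 1), so t ≡ 3·3 = 9 ≡ 1 (mod 4).
    Then x = 588 + 855·1 = 1443, valid modulo lcm(855, 4) = 3420: x ≡ 1443 (mod 3420).
  Combine with x ≡ 15 (mod 17); new modulus lcm = 58140.
    Write x = 1443 + 3420·t and substitute into x ≡ 15 (mod 17): 3420·t ≡ 15 − 1443 = -1428 (mod 17).
    Reduce coefficients mod 17: 3·t ≡ 0 (mod 17).
    The inverse of 3 mod 17 is 6 (since 3·6 = 18 = 1·17 + 1), so t ≡ 6·0 = 0 ≡ 0 (mod 17).
    Then x = 1443 + 3420·0 = 1443, valid modulo lcm(3420, 17) = 58140: x ≡ 1443 (mod 58140).
Verify against each original: 1443 mod 9 = 3, 1443 mod 19 = 18, 1443 mod 5 = 3, 1443 mod 4 = 3, 1443 mod 17 = 15.

x ≡ 1443 (mod 58140).


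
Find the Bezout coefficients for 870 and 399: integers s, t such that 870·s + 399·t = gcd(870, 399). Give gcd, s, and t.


Euclidean algorithm on (870, 399) — divide until remainder is 0:
  870 = 2 · 399 + 72
  399 = 5 · 72 + 39
  72 = 1 · 39 + 33
  39 = 1 · 33 + 6
  33 = 5 · 6 + 3
  6 = 2 · 3 + 0
gcd(870, 399) = 3.
Track Bezout coefficients alongside the remainders: start with r₀ = 870 = a·1 + b·0 (s = 1, t = 0) and r₁ = 399 = a·0 + b·1 (s = 0, t = 1); each new remainder r_{k+1} = r_{k-1} − q_k·r_k inherits s_{k+1} = s_{k-1} − q_k·s_k, t_{k+1} = t_{k-1} − q_k·t_k, so r_k = a·s_k + b·t_k at every step:
  q = 2: r = 72, s = 1 − 2·0 = 1, t = 0 − 2·1 = -2  (check: 870·1 + 399·(-2) = 72)
  q = 5: r = 39, s = 0 − 5·1 = -5, t = 1 − 5·(-2) = 11  (check: 870·(-5) + 399·11 = 39)
  q = 1: r = 33, s = 1 − 1·(-5) = 6, t = -2 − 1·11 = -13  (check: 870·6 + 399·(-13) = 33)
  q = 1: r = 6, s = -5 − 1·6 = -11, t = 11 − 1·(-13) = 24  (check: 870·(-11) + 399·24 = 6)
  q = 5: r = 3, s = 6 − 5·(-11) = 61, t = -13 − 5·24 = -133  (check: 870·61 + 399·(-133) = 3)
The row with r = 3 (the gcd) gives the Bezout coefficients s = 61, t = -133.
Result: 870 · (61) + 399 · (-133) = 3.

gcd(870, 399) = 3; s = 61, t = -133 (check: 870·61 + 399·(-133) = 3).


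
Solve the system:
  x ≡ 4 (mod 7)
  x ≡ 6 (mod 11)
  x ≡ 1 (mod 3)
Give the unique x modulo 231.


Moduli 7, 11, 3 are pairwise coprime; by CRT there is a unique solution modulo M = 7 · 11 · 3 = 231.
Solve pairwise, accumulating the modulus:
  Start with x ≡ 4 (mod 7).
  Combine with x ≡ 6 (mod 11): since gcd(7, 11) = 1, we get a unique residue mod 77.
    Write x = 4 + 7·t and substitute into x ≡ 6 (mod 11): 7·t ≡ 6 − 4 = 2 (mod 11).
    The inverse of 7 mod 11 is 8 (since 7·8 = 56 = 5·11 + 1), so t ≡ 8·2 = 16 ≡ 5 (mod 11).
    Then x = 4 + 7·5 = 39, valid modulo lcm(7, 11) = 77: x ≡ 39 (mod 77).
  Combine with x ≡ 1 (mod 3): since gcd(77, 3) = 1, we get a unique residue mod 231.
    Write x = 39 + 77·t and substitute into x ≡ 1 (mod 3): 77·t ≡ 1 − 39 = -38 (mod 3).
    Reduce coefficients mod 3: 2·t ≡ 1 (mod 3).
    The inverse of 2 mod 3 is 2 (since 2·2 = 4 = 1·3 + 1), so t ≡ 2·1 = 2 ≡ 2 (mod 3).
    Then x = 39 + 77·2 = 193, valid modulo lcm(77, 3) = 231: x ≡ 193 (mod 231).
Verify: 193 mod 7 = 4 ✓, 193 mod 11 = 6 ✓, 193 mod 3 = 1 ✓.

x ≡ 193 (mod 231).


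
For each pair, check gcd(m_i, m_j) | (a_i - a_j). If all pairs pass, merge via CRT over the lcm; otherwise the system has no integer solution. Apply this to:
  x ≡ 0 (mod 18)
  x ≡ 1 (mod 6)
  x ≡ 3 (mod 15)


Moduli 18, 6, 15 are not pairwise coprime, so CRT works modulo lcm(m_i) when all pairwise compatibility conditions hold.
Pairwise compatibility: gcd(m_i, m_j) must divide a_i - a_j for every pair.
Merge one congruence at a time:
  Start: x ≡ 0 (mod 18).
  Combine with x ≡ 1 (mod 6): gcd(18, 6) = 6, and 1 - 0 = 1 is NOT divisible by 6.
    ⇒ system is inconsistent (no integer solution).

No solution (the system is inconsistent).


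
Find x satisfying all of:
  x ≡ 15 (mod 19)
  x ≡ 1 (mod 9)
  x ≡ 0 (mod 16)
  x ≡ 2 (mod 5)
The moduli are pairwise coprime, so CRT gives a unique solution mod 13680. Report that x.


Product of moduli M = 19 · 9 · 16 · 5 = 13680.
Merge one congruence at a time:
  Start: x ≡ 15 (mod 19).
  Combine with x ≡ 1 (mod 9); new modulus lcm = 171.
    Write x = 15 + 19·t and substitute into x ≡ 1 (mod 9): 19·t ≡ 1 − 15 = -14 (mod 9).
    Reduce coefficients mod 9: 1·t ≡ 4 (mod 9).
    So t ≡ 4 (mod 9).
    Then x = 15 + 19·4 = 91, valid modulo lcm(19, 9) = 171: x ≡ 91 (mod 171).
  Combine with x ≡ 0 (mod 16); new modulus lcm = 2736.
    Write x = 91 + 171·t and substitute into x ≡ 0 (mod 16): 171·t ≡ 0 − 91 = -91 (mod 16).
    Reduce coefficients mod 16: 11·t ≡ 5 (mod 16).
    The inverse of 11 mod 16 is 3 (since 11·3 = 33 = 2·16 + 1), so t ≡ 3·5 = 15 ≡ 15 (mod 16).
    Then x = 91 + 171·15 = 2656, valid modulo lcm(171, 16) = 2736: x ≡ 2656 (mod 2736).
  Combine with x ≡ 2 (mod 5); new modulus lcm = 13680.
    Write x = 2656 + 2736·t and substitute into x ≡ 2 (mod 5): 2736·t ≡ 2 − 2656 = -2654 (mod 5).
    Reduce coefficients mod 5: 1·t ≡ 1 (mod 5).
    So t ≡ 1 (mod 5).
    Then x = 2656 + 2736·1 = 5392, valid modulo lcm(2736, 5) = 13680: x ≡ 5392 (mod 13680).
Verify against each original: 5392 mod 19 = 15, 5392 mod 9 = 1, 5392 mod 16 = 0, 5392 mod 5 = 2.

x ≡ 5392 (mod 13680).


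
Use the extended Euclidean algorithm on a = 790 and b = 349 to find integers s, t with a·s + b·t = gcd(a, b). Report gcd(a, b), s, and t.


Euclidean algorithm on (790, 349) — divide until remainder is 0:
  790 = 2 · 349 + 92
  349 = 3 · 92 + 73
  92 = 1 · 73 + 19
  73 = 3 · 19 + 16
  19 = 1 · 16 + 3
  16 = 5 · 3 + 1
  3 = 3 · 1 + 0
gcd(790, 349) = 1.
Track Bezout coefficients alongside the remainders: start with r₀ = 790 = a·1 + b·0 (s = 1, t = 0) and r₁ = 349 = a·0 + b·1 (s = 0, t = 1); each new remainder r_{k+1} = r_{k-1} − q_k·r_k inherits s_{k+1} = s_{k-1} − q_k·s_k, t_{k+1} = t_{k-1} − q_k·t_k, so r_k = a·s_k + b·t_k at every step:
  q = 2: r = 92, s = 1 − 2·0 = 1, t = 0 − 2·1 = -2  (check: 790·1 + 349·(-2) = 92)
  q = 3: r = 73, s = 0 − 3·1 = -3, t = 1 − 3·(-2) = 7  (check: 790·(-3) + 349·7 = 73)
  q = 1: r = 19, s = 1 − 1·(-3) = 4, t = -2 − 1·7 = -9  (check: 790·4 + 349·(-9) = 19)
  q = 3: r = 16, s = -3 − 3·4 = -15, t = 7 − 3·(-9) = 34  (check: 790·(-15) + 349·34 = 16)
  q = 1: r = 3, s = 4 − 1·(-15) = 19, t = -9 − 1·34 = -43  (check: 790·19 + 349·(-43) = 3)
  q = 5: r = 1, s = -15 − 5·19 = -110, t = 34 − 5·(-43) = 249  (check: 790·(-110) + 349·249 = 1)
The row with r = 1 (the gcd) gives the Bezout coefficients s = -110, t = 249.
Result: 790 · (-110) + 349 · (249) = 1.

gcd(790, 349) = 1; s = -110, t = 249 (check: 790·(-110) + 349·249 = 1).


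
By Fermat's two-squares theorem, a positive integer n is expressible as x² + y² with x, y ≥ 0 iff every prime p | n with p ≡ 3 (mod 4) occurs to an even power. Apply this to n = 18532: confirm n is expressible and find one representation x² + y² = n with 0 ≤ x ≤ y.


Step 1: Factor n = 18532 = 2^2 · 41 · 113.
Step 2: Check the mod-4 condition on each prime factor: 2 = 2 (special); 41 ≡ 1 (mod 4), exponent 1; 113 ≡ 1 (mod 4), exponent 1.
All primes ≡ 3 (mod 4) appear to even exponent (or don't appear), so by the two-squares theorem n IS expressible as a sum of two squares.
Step 3: Build a representation. Group n = k² · m with k = 2 and m = 41 · 113 = 4633 (a product of primes ≡ 1 (mod 4)); a representation of m scales to one of n via (k·x)² + (k·y)² = k²(x² + y²). Each prime p ≡ 1 (mod 4) is itself a sum of two squares; find a² by testing p − a² for a perfect square:
  41: 41 − 1² = 40, 41 − 2² = 37, 41 − 3² = 32, 41 − 4² = 25 = 5² ⇒ 41 = 4² + 5².
  113: 113 − 1² = 112, 113 − 2² = 109, 113 − 3² = 104, 113 − 4² = 97, 113 − 5² = 88, 113 − 6² = 77, 113 − 7² = 64 = 8² ⇒ 113 = 7² + 8².
  Combine using the Brahmagupta–Fibonacci identity (a² + b²)(c² + d²) = (ac − bd)² + (ad + bc)² = (ac + bd)² + (ad − bc)²:
  41 · 113 = 4633: from (4² + 5²)(7² + 8²), take (4·7 − 5·8, 4·8 + 5·7) = (28 − 40, 32 + 35) = (-12, 67); dropping signs (only squares matter) gives (12, 67); check 12² + 67² = 144 + 4489 = 4633 ✓.
  Scale by k = 2: (2·12, 2·67) = (24, 134).
Step 4: Order so x ≤ y and verify: 24² + 134² = 576 + 17956 = 18532 = n. ✓

n = 18532 = 24² + 134² (one valid representation with x ≤ y).


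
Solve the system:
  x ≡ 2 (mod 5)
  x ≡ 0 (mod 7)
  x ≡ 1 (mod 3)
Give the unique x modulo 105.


Moduli 5, 7, 3 are pairwise coprime; by CRT there is a unique solution modulo M = 5 · 7 · 3 = 105.
Solve pairwise, accumulating the modulus:
  Start with x ≡ 2 (mod 5).
  Combine with x ≡ 0 (mod 7): since gcd(5, 7) = 1, we get a unique residue mod 35.
    Write x = 2 + 5·t and substitute into x ≡ 0 (mod 7): 5·t ≡ 0 − 2 = -2 (mod 7).
    Reduce coefficients mod 7: 5·t ≡ 5 (mod 7).
    The inverse of 5 mod 7 is 3 (since 5·3 = 15 = 2·7 + 1), so t ≡ 3·5 = 15 ≡ 1 (mod 7).
    Then x = 2 + 5·1 = 7, valid modulo lcm(5, 7) = 35: x ≡ 7 (mod 35).
  Combine with x ≡ 1 (mod 3): since gcd(35, 3) = 1, we get a unique residue mod 105.
    Write x = 7 + 35·t and substitute into x ≡ 1 (mod 3): 35·t ≡ 1 − 7 = -6 (mod 3).
    Reduce coefficients mod 3: 2·t ≡ 0 (mod 3).
    The inverse of 2 mod 3 is 2 (since 2·2 = 4 = 1·3 + 1), so t ≡ 2·0 = 0 ≡ 0 (mod 3).
    Then x = 7 + 35·0 = 7, valid modulo lcm(35, 3) = 105: x ≡ 7 (mod 105).
Verify: 7 mod 5 = 2 ✓, 7 mod 7 = 0 ✓, 7 mod 3 = 1 ✓.

x ≡ 7 (mod 105).


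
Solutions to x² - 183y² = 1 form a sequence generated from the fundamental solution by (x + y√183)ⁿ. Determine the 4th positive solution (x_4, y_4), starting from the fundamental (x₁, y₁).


Step 1: Find the fundamental solution (x₁, y₁) of x² - 183y² = 1.
  Expand √183 as a continued fraction. a₀ = ⌊√183⌋ = 13; iterate m_{k+1} = d_k·a_k − m_k, d_{k+1} = (183 − m_{k+1}²)/d_k, a_{k+1} = ⌊(a₀ + m_{k+1})/d_{k+1}⌋ (starting m₀ = 0, d₀ = 1), with convergents p_k = a_k·p_{k-1} + p_{k-2}, q_k = a_k·q_{k-1} + q_{k-2} (p₋₁ = 1, q₋₁ = 0):
  k = 0: a₀ = 13; p₀/q₀ = 13/1; p₀² − 183·q₀² = 169 − 183 = -14.
  k = 1: m = 13, d = 14, a = ⌊(13 + 13)/14⌋ = 1; p/q = (1·13 + 1)/(1·1 + 0) = 14/1; p² − 183·q² = 196 − 183 = 13.
  k = 2: m = 1, d = 13, a = ⌊(13 + 1)/13⌋ = 1; p/q = (1·14 + 13)/(1·1 + 1) = 27/2; p² − 183·q² = 729 − 732 = -3.
  k = 3: m = 12, d = 3, a = ⌊(13 + 12)/3⌋ = 8; p/q = (8·27 + 14)/(8·2 + 1) = 230/17; p² − 183·q² = 52900 − 52887 = 13.
  k = 4: m = 12, d = 13, a = ⌊(13 + 12)/13⌋ = 1; p/q = (1·230 + 27)/(1·17 + 2) = 257/19; p² − 183·q² = 66049 − 66063 = -14.
  k = 5: m = 1, d = 14, a = ⌊(13 + 1)/14⌋ = 1; p/q = (1·257 + 230)/(1·19 + 17) = 487/36; p² − 183·q² = 237169 − 237168 = 1.
  The first convergent with p² − 183·q² = 1 gives the fundamental solution (x₁, y₁) = (487, 36).
Step 2: Apply the recurrence (x_{n+1}, y_{n+1}) = (x₁x_n + 183y₁y_n, x₁y_n + y₁x_n) repeatedly.
  From (x_1, y_1) = (487, 36): x_2 = 487·487 + 183·36·36 = 474337; y_2 = 487·36 + 36·487 = 35064.
  From (x_2, y_2) = (474337, 35064): x_3 = 487·474337 + 183·36·35064 = 462003751; y_3 = 487·35064 + 36·474337 = 34152300.
  From (x_3, y_3) = (462003751, 34152300): x_4 = 487·462003751 + 183·36·34152300 = 449991179137; y_4 = 487·34152300 + 36·462003751 = 33264305136.
Step 3: Verify x_4² - 183·y_4² = 202492061301107624064769 - 202492061301107624064768 = 1 (should be 1). ✓

(x_1, y_1) = (487, 36); (x_4, y_4) = (449991179137, 33264305136).


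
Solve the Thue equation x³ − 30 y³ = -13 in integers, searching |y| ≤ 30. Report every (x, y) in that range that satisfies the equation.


The equation is x³ - 30y³ = -13. For fixed y, x³ = 30·y³ − 13, so a solution requires the RHS to be a perfect cube.
Strategy: iterate y from -30 to 30, compute RHS = 30·y³ − 13, and check whether it is a (positive or negative) perfect cube.
Check small values of y:
  y = 0: RHS = -13 is not a perfect cube.
  y = 1: RHS = 17 is not a perfect cube.
  y = -1: RHS = -43 is not a perfect cube.
  y = 2: RHS = 227 is not a perfect cube.
  y = -2: RHS = -253 is not a perfect cube.
  y = 3: RHS = 797 is not a perfect cube.
  y = -3: RHS = -823 is not a perfect cube.
Continuing the search up to |y| = 30 finds no solutions either.
No (x, y) in the scanned range satisfies the equation.

No integer solutions with |y| ≤ 30.


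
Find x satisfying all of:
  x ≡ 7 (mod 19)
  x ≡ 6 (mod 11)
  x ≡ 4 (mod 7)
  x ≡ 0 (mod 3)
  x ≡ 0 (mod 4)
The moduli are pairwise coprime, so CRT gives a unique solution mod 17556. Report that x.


Product of moduli M = 19 · 11 · 7 · 3 · 4 = 17556.
Merge one congruence at a time:
  Start: x ≡ 7 (mod 19).
  Combine with x ≡ 6 (mod 11); new modulus lcm = 209.
    Write x = 7 + 19·t and substitute into x ≡ 6 (mod 11): 19·t ≡ 6 − 7 = -1 (mod 11).
    Reduce coefficients mod 11: 8·t ≡ 10 (mod 11).
    The inverse of 8 mod 11 is 7 (since 8·7 = 56 = 5·11 + 1), so t ≡ 7·10 = 70 ≡ 4 (mod 11).
    Then x = 7 + 19·4 = 83, valid modulo lcm(19, 11) = 209: x ≡ 83 (mod 209).
  Combine with x ≡ 4 (mod 7); new modulus lcm = 1463.
    Write x = 83 + 209·t and substitute into x ≡ 4 (mod 7): 209·t ≡ 4 − 83 = -79 (mod 7).
    Reduce coefficients mod 7: 6·t ≡ 5 (mod 7).
    The inverse of 6 mod 7 is 6 (since 6·6 = 36 = 5·7 + 1), so t ≡ 6·5 = 30 ≡ 2 (mod 7).
    Then x = 83 + 209·2 = 501, valid modulo lcm(209, 7) = 1463: x ≡ 501 (mod 1463).
  Combine with x ≡ 0 (mod 3); new modulus lcm = 4389.
    Write x = 501 + 1463·t and substitute into x ≡ 0 (mod 3): 1463·t ≡ 0 − 501 = -501 (mod 3).
    Reduce coefficients mod 3: 2·t ≡ 0 (mod 3).
    The inverse of 2 mod 3 is 2 (since 2·2 = 4 = 1·3 + 1), so t ≡ 2·0 = 0 ≡ 0 (mod 3).
    Then x = 501 + 1463·0 = 501, valid modulo lcm(1463, 3) = 4389: x ≡ 501 (mod 4389).
  Combine with x ≡ 0 (mod 4); new modulus lcm = 17556.
    Write x = 501 + 4389·t and substitute into x ≡ 0 (mod 4): 4389·t ≡ 0 − 501 = -501 (mod 4).
    Reduce coefficients mod 4: 1·t ≡ 3 (mod 4).
    So t ≡ 3 (mod 4).
    Then x = 501 + 4389·3 = 13668, valid modulo lcm(4389, 4) = 17556: x ≡ 13668 (mod 17556).
Verify against each original: 13668 mod 19 = 7, 13668 mod 11 = 6, 13668 mod 7 = 4, 13668 mod 3 = 0, 13668 mod 4 = 0.

x ≡ 13668 (mod 17556).


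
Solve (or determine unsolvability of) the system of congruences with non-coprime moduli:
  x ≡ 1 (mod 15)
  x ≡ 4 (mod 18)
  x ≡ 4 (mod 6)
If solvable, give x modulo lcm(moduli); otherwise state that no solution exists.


Moduli 15, 18, 6 are not pairwise coprime, so CRT works modulo lcm(m_i) when all pairwise compatibility conditions hold.
Pairwise compatibility: gcd(m_i, m_j) must divide a_i - a_j for every pair.
Merge one congruence at a time:
  Start: x ≡ 1 (mod 15).
  Combine with x ≡ 4 (mod 18): gcd(15, 18) = 3; 4 - 1 = 3, which IS divisible by 3, so compatible.
    Write x = 1 + 15·t and substitute into x ≡ 4 (mod 18): 15·t ≡ 4 − 1 = 3 (mod 18).
    Divide the congruence (and modulus) by g = 3: 5·t ≡ 1 (mod 6).
    The inverse of 5 mod 6 is 5 (since 5·5 = 25 = 4·6 + 1), so t ≡ 5·1 = 5 ≡ 5 (mod 6).
    Then x = 1 + 15·5 = 76, valid modulo lcm(15, 18) = 90: x ≡ 76 (mod 90).
  Combine with x ≡ 4 (mod 6): gcd(90, 6) = 6; 4 - 76 = -72, which IS divisible by 6, so compatible.
    Write x = 76 + 90·t and substitute into x ≡ 4 (mod 6): 90·t ≡ 4 − 76 = -72 (mod 6).
    Divide the congruence (and modulus) by g = 6: 15·t ≡ -12 (mod 1).
    Modulo 1 every t works; take t = 0.
    Then x = 76 + 90·0 = 76, valid modulo lcm(90, 6) = 90: x ≡ 76 (mod 90).
Verify: 76 mod 15 = 1, 76 mod 18 = 4, 76 mod 6 = 4.

x ≡ 76 (mod 90).


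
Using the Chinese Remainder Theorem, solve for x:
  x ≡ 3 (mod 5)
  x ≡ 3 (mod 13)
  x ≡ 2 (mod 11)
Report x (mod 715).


Moduli 5, 13, 11 are pairwise coprime; by CRT there is a unique solution modulo M = 5 · 13 · 11 = 715.
Solve pairwise, accumulating the modulus:
  Start with x ≡ 3 (mod 5).
  Combine with x ≡ 3 (mod 13): since gcd(5, 13) = 1, we get a unique residue mod 65.
    Write x = 3 + 5·t and substitute into x ≡ 3 (mod 13): 5·t ≡ 3 − 3 = 0 (mod 13).
    The inverse of 5 mod 13 is 8 (since 5·8 = 40 = 3·13 + 1), so t ≡ 8·0 = 0 ≡ 0 (mod 13).
    Then x = 3 + 5·0 = 3, valid modulo lcm(5, 13) = 65: x ≡ 3 (mod 65).
  Combine with x ≡ 2 (mod 11): since gcd(65, 11) = 1, we get a unique residue mod 715.
    Write x = 3 + 65·t and substitute into x ≡ 2 (mod 11): 65·t ≡ 2 − 3 = -1 (mod 11).
    Reduce coefficients mod 11: 10·t ≡ 10 (mod 11).
    The inverse of 10 mod 11 is 10 (since 10·10 = 100 = 9·11 + 1), so t ≡ 10·10 = 100 ≡ 1 (mod 11).
    Then x = 3 + 65·1 = 68, valid modulo lcm(65, 11) = 715: x ≡ 68 (mod 715).
Verify: 68 mod 5 = 3 ✓, 68 mod 13 = 3 ✓, 68 mod 11 = 2 ✓.

x ≡ 68 (mod 715).


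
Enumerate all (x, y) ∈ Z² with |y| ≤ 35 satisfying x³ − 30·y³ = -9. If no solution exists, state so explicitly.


The equation is x³ - 30y³ = -9. For fixed y, x³ = 30·y³ − 9, so a solution requires the RHS to be a perfect cube.
Strategy: iterate y from -35 to 35, compute RHS = 30·y³ − 9, and check whether it is a (positive or negative) perfect cube.
Check small values of y:
  y = 0: RHS = -9 is not a perfect cube.
  y = 1: RHS = 21 is not a perfect cube.
  y = -1: RHS = -39 is not a perfect cube.
  y = 2: RHS = 231 is not a perfect cube.
  y = -2: RHS = -249 is not a perfect cube.
  y = 3: RHS = 801 is not a perfect cube.
  y = -3: RHS = -819 is not a perfect cube.
Continuing the search up to |y| = 35 finds no solutions either.
No (x, y) in the scanned range satisfies the equation.

No integer solutions with |y| ≤ 35.


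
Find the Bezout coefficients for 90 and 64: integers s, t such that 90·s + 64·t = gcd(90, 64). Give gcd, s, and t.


Euclidean algorithm on (90, 64) — divide until remainder is 0:
  90 = 1 · 64 + 26
  64 = 2 · 26 + 12
  26 = 2 · 12 + 2
  12 = 6 · 2 + 0
gcd(90, 64) = 2.
Track Bezout coefficients alongside the remainders: start with r₀ = 90 = a·1 + b·0 (s = 1, t = 0) and r₁ = 64 = a·0 + b·1 (s = 0, t = 1); each new remainder r_{k+1} = r_{k-1} − q_k·r_k inherits s_{k+1} = s_{k-1} − q_k·s_k, t_{k+1} = t_{k-1} − q_k·t_k, so r_k = a·s_k + b·t_k at every step:
  q = 1: r = 26, s = 1 − 1·0 = 1, t = 0 − 1·1 = -1  (check: 90·1 + 64·(-1) = 26)
  q = 2: r = 12, s = 0 − 2·1 = -2, t = 1 − 2·(-1) = 3  (check: 90·(-2) + 64·3 = 12)
  q = 2: r = 2, s = 1 − 2·(-2) = 5, t = -1 − 2·3 = -7  (check: 90·5 + 64·(-7) = 2)
The row with r = 2 (the gcd) gives the Bezout coefficients s = 5, t = -7.
Result: 90 · (5) + 64 · (-7) = 2.

gcd(90, 64) = 2; s = 5, t = -7 (check: 90·5 + 64·(-7) = 2).


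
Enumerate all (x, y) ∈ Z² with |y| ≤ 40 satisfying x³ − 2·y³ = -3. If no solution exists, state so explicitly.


The equation is x³ - 2y³ = -3. For fixed y, x³ = 2·y³ − 3, so a solution requires the RHS to be a perfect cube.
Strategy: iterate y from -40 to 40, compute RHS = 2·y³ − 3, and check whether it is a (positive or negative) perfect cube.
Check small values of y:
  y = 0: RHS = -3 is not a perfect cube.
  y = 1: RHS = -1 = (-1)³ ⇒ x = -1 works.
  y = -1: RHS = -5 is not a perfect cube.
  y = 2: RHS = 13 is not a perfect cube.
  y = -2: RHS = -19 is not a perfect cube.
  y = 3: RHS = 51 is not a perfect cube.
  y = -3: RHS = -57 is not a perfect cube.
Continuing, at y = 4: RHS = 125 = (5)³ ⇒ x = 5 works.
Searching the remaining y in |y| ≤ 40 finds no further solutions.
Collected solutions: (-1, 1), (5, 4).

Solutions (with |y| ≤ 40): (-1, 1), (5, 4).


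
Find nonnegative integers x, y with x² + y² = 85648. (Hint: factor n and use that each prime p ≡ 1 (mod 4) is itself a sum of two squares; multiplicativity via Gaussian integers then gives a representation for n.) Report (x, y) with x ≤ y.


Step 1: Factor n = 85648 = 2^4 · 53 · 101.
Step 2: Check the mod-4 condition on each prime factor: 2 = 2 (special); 53 ≡ 1 (mod 4), exponent 1; 101 ≡ 1 (mod 4), exponent 1.
All primes ≡ 3 (mod 4) appear to even exponent (or don't appear), so by the two-squares theorem n IS expressible as a sum of two squares.
Step 3: Build a representation. Group n = k² · m with k = 4 and m = 53 · 101 = 5353 (a product of primes ≡ 1 (mod 4)); a representation of m scales to one of n via (k·x)² + (k·y)² = k²(x² + y²). Each prime p ≡ 1 (mod 4) is itself a sum of two squares; find a² by testing p − a² for a perfect square:
  53: 53 − 1² = 52, 53 − 2² = 49 = 7² ⇒ 53 = 2² + 7².
  101: 101 − 1² = 100 = 10² ⇒ 101 = 1² + 10².
  Combine using the Brahmagupta–Fibonacci identity (a² + b²)(c² + d²) = (ac − bd)² + (ad + bc)² = (ac + bd)² + (ad − bc)²:
  53 · 101 = 5353: from (2² + 7²)(1² + 10²), take (2·1 − 7·10, 2·10 + 7·1) = (2 − 70, 20 + 7) = (-68, 27); dropping signs (only squares matter) gives (68, 27); check 68² + 27² = 4624 + 729 = 5353 ✓.
  Scale by k = 4: (4·68, 4·27) = (272, 108).
Step 4: Order so x ≤ y and verify: 108² + 272² = 11664 + 73984 = 85648 = n. ✓

n = 85648 = 108² + 272² (one valid representation with x ≤ y).


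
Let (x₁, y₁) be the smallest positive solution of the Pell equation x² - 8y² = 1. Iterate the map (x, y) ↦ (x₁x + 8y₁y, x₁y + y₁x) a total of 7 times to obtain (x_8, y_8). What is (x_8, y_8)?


Step 1: Find the fundamental solution (x₁, y₁) of x² - 8y² = 1.
  Expand √8 as a continued fraction. a₀ = ⌊√8⌋ = 2; iterate m_{k+1} = d_k·a_k − m_k, d_{k+1} = (8 − m_{k+1}²)/d_k, a_{k+1} = ⌊(a₀ + m_{k+1})/d_{k+1}⌋ (starting m₀ = 0, d₀ = 1), with convergents p_k = a_k·p_{k-1} + p_{k-2}, q_k = a_k·q_{k-1} + q_{k-2} (p₋₁ = 1, q₋₁ = 0):
  k = 0: a₀ = 2; p₀/q₀ = 2/1; p₀² − 8·q₀² = 4 − 8 = -4.
  k = 1: m = 2, d = 4, a = ⌊(2 + 2)/4⌋ = 1; p/q = (1·2 + 1)/(1·1 + 0) = 3/1; p² − 8·q² = 9 − 8 = 1.
  The first convergent with p² − 8·q² = 1 gives the fundamental solution (x₁, y₁) = (3, 1).
Step 2: Apply the recurrence (x_{n+1}, y_{n+1}) = (x₁x_n + 8y₁y_n, x₁y_n + y₁x_n) repeatedly.
  From (x_1, y_1) = (3, 1): x_2 = 3·3 + 8·1·1 = 17; y_2 = 3·1 + 1·3 = 6.
  From (x_2, y_2) = (17, 6): x_3 = 3·17 + 8·1·6 = 99; y_3 = 3·6 + 1·17 = 35.
  From (x_3, y_3) = (99, 35): x_4 = 3·99 + 8·1·35 = 577; y_4 = 3·35 + 1·99 = 204.
  From (x_4, y_4) = (577, 204): x_5 = 3·577 + 8·1·204 = 3363; y_5 = 3·204 + 1·577 = 1189.
  From (x_5, y_5) = (3363, 1189): x_6 = 3·3363 + 8·1·1189 = 19601; y_6 = 3·1189 + 1·3363 = 6930.
  From (x_6, y_6) = (19601, 6930): x_7 = 3·19601 + 8·1·6930 = 114243; y_7 = 3·6930 + 1·19601 = 40391.
  From (x_7, y_7) = (114243, 40391): x_8 = 3·114243 + 8·1·40391 = 665857; y_8 = 3·40391 + 1·114243 = 235416.
Step 3: Verify x_8² - 8·y_8² = 443365544449 - 443365544448 = 1 (should be 1). ✓

(x_1, y_1) = (3, 1); (x_8, y_8) = (665857, 235416).


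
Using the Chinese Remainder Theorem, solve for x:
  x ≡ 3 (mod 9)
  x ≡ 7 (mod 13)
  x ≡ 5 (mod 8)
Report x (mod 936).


Moduli 9, 13, 8 are pairwise coprime; by CRT there is a unique solution modulo M = 9 · 13 · 8 = 936.
Solve pairwise, accumulating the modulus:
  Start with x ≡ 3 (mod 9).
  Combine with x ≡ 7 (mod 13): since gcd(9, 13) = 1, we get a unique residue mod 117.
    Write x = 3 + 9·t and substitute into x ≡ 7 (mod 13): 9·t ≡ 7 − 3 = 4 (mod 13).
    The inverse of 9 mod 13 is 3 (since 9·3 = 27 = 2·13 + 1), so t ≡ 3·4 = 12 ≡ 12 (mod 13).
    Then x = 3 + 9·12 = 111, valid modulo lcm(9, 13) = 117: x ≡ 111 (mod 117).
  Combine with x ≡ 5 (mod 8): since gcd(117, 8) = 1, we get a unique residue mod 936.
    Write x = 111 + 117·t and substitute into x ≡ 5 (mod 8): 117·t ≡ 5 − 111 = -106 (mod 8).
    Reduce coefficients mod 8: 5·t ≡ 6 (mod 8).
    The inverse of 5 mod 8 is 5 (since 5·5 = 25 = 3·8 + 1), so t ≡ 5·6 = 30 ≡ 6 (mod 8).
    Then x = 111 + 117·6 = 813, valid modulo lcm(117, 8) = 936: x ≡ 813 (mod 936).
Verify: 813 mod 9 = 3 ✓, 813 mod 13 = 7 ✓, 813 mod 8 = 5 ✓.

x ≡ 813 (mod 936).


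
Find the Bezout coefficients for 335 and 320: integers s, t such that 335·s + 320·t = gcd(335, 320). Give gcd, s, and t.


Euclidean algorithm on (335, 320) — divide until remainder is 0:
  335 = 1 · 320 + 15
  320 = 21 · 15 + 5
  15 = 3 · 5 + 0
gcd(335, 320) = 5.
Track Bezout coefficients alongside the remainders: start with r₀ = 335 = a·1 + b·0 (s = 1, t = 0) and r₁ = 320 = a·0 + b·1 (s = 0, t = 1); each new remainder r_{k+1} = r_{k-1} − q_k·r_k inherits s_{k+1} = s_{k-1} − q_k·s_k, t_{k+1} = t_{k-1} − q_k·t_k, so r_k = a·s_k + b·t_k at every step:
  q = 1: r = 15, s = 1 − 1·0 = 1, t = 0 − 1·1 = -1  (check: 335·1 + 320·(-1) = 15)
  q = 21: r = 5, s = 0 − 21·1 = -21, t = 1 − 21·(-1) = 22  (check: 335·(-21) + 320·22 = 5)
The row with r = 5 (the gcd) gives the Bezout coefficients s = -21, t = 22.
Result: 335 · (-21) + 320 · (22) = 5.

gcd(335, 320) = 5; s = -21, t = 22 (check: 335·(-21) + 320·22 = 5).


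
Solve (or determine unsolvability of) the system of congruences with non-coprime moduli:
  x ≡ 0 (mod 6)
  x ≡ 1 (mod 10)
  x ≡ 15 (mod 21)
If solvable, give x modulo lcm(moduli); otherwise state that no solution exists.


Moduli 6, 10, 21 are not pairwise coprime, so CRT works modulo lcm(m_i) when all pairwise compatibility conditions hold.
Pairwise compatibility: gcd(m_i, m_j) must divide a_i - a_j for every pair.
Merge one congruence at a time:
  Start: x ≡ 0 (mod 6).
  Combine with x ≡ 1 (mod 10): gcd(6, 10) = 2, and 1 - 0 = 1 is NOT divisible by 2.
    ⇒ system is inconsistent (no integer solution).

No solution (the system is inconsistent).


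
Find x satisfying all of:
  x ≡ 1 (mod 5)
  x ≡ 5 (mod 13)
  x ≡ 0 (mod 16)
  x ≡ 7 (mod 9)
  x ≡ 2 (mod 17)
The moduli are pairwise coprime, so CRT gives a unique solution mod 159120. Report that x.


Product of moduli M = 5 · 13 · 16 · 9 · 17 = 159120.
Merge one congruence at a time:
  Start: x ≡ 1 (mod 5).
  Combine with x ≡ 5 (mod 13); new modulus lcm = 65.
    Write x = 1 + 5·t and substitute into x ≡ 5 (mod 13): 5·t ≡ 5 − 1 = 4 (mod 13).
    The inverse of 5 mod 13 is 8 (since 5·8 = 40 = 3·13 + 1), so t ≡ 8·4 = 32 ≡ 6 (mod 13).
    Then x = 1 + 5·6 = 31, valid modulo lcm(5, 13) = 65: x ≡ 31 (mod 65).
  Combine with x ≡ 0 (mod 16); new modulus lcm = 1040.
    Write x = 31 + 65·t and substitute into x ≡ 0 (mod 16): 65·t ≡ 0 − 31 = -31 (mod 16).
    Reduce coefficients mod 16: 1·t ≡ 1 (mod 16).
    So t ≡ 1 (mod 16).
    Then x = 31 + 65·1 = 96, valid modulo lcm(65, 16) = 1040: x ≡ 96 (mod 1040).
  Combine with x ≡ 7 (mod 9); new modulus lcm = 9360.
    Write x = 96 + 1040·t and substitute into x ≡ 7 (mod 9): 1040·t ≡ 7 − 96 = -89 (mod 9).
    Reduce coefficients mod 9: 5·t ≡ 1 (mod 9).
    The inverse of 5 mod 9 is 2 (since 5·2 = 10 = 1·9 + 1), so t ≡ 2·1 = 2 ≡ 2 (mod 9).
    Then x = 96 + 1040·2 = 2176, valid modulo lcm(1040, 9) = 9360: x ≡ 2176 (mod 9360).
  Combine with x ≡ 2 (mod 17); new modulus lcm = 159120.
    Write x = 2176 + 9360·t and substitute into x ≡ 2 (mod 17): 9360·t ≡ 2 − 2176 = -2174 (mod 17).
    Reduce coefficients mod 17: 10·t ≡ 2 (mod 17).
    The inverse of 10 mod 17 is 12 (since 10·12 = 120 = 7·17 + 1), so t ≡ 12·2 = 24 ≡ 7 (mod 17).
    Then x = 2176 + 9360·7 = 67696, valid modulo lcm(9360, 17) = 159120: x ≡ 67696 (mod 159120).
Verify against each original: 67696 mod 5 = 1, 67696 mod 13 = 5, 67696 mod 16 = 0, 67696 mod 9 = 7, 67696 mod 17 = 2.

x ≡ 67696 (mod 159120).
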